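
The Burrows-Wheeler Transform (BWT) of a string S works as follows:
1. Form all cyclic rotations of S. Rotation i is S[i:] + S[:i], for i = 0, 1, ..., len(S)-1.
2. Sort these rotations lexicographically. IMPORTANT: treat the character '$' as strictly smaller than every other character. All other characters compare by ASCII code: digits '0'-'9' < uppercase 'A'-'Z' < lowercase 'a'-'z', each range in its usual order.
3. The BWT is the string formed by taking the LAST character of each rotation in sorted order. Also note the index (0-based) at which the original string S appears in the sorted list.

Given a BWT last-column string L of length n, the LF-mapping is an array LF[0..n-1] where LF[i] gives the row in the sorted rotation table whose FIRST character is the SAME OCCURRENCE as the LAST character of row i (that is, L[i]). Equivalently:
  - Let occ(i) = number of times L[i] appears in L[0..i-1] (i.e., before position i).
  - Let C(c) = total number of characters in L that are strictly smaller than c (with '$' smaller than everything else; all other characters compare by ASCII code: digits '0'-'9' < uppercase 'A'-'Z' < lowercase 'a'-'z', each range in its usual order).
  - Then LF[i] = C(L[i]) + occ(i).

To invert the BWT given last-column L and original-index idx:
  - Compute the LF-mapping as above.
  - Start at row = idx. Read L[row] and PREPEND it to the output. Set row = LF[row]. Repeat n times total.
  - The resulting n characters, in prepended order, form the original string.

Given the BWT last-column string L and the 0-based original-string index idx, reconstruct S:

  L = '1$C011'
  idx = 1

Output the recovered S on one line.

LF mapping: 2 0 5 1 3 4
Walk LF starting at row 1, prepending L[row]:
  step 1: row=1, L[1]='$', prepend. Next row=LF[1]=0
  step 2: row=0, L[0]='1', prepend. Next row=LF[0]=2
  step 3: row=2, L[2]='C', prepend. Next row=LF[2]=5
  step 4: row=5, L[5]='1', prepend. Next row=LF[5]=4
  step 5: row=4, L[4]='1', prepend. Next row=LF[4]=3
  step 6: row=3, L[3]='0', prepend. Next row=LF[3]=1
Reversed output: 011C1$

Answer: 011C1$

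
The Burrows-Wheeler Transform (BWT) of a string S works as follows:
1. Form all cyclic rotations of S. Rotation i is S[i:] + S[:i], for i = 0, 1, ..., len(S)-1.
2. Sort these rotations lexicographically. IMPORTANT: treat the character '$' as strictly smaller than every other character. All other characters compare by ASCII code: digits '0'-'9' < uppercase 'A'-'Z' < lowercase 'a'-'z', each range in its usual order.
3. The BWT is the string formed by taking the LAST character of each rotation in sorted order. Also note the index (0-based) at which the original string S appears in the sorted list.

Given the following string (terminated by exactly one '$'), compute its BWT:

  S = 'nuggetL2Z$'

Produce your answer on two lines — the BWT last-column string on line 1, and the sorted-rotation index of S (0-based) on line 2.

Answer: ZLt2ggu$en
7

Derivation:
All 10 rotations (rotation i = S[i:]+S[:i]):
  rot[0] = nuggetL2Z$
  rot[1] = uggetL2Z$n
  rot[2] = ggetL2Z$nu
  rot[3] = getL2Z$nug
  rot[4] = etL2Z$nugg
  rot[5] = tL2Z$nugge
  rot[6] = L2Z$nugget
  rot[7] = 2Z$nuggetL
  rot[8] = Z$nuggetL2
  rot[9] = $nuggetL2Z
Sorted (with $ < everything):
  sorted[0] = $nuggetL2Z  (last char: 'Z')
  sorted[1] = 2Z$nuggetL  (last char: 'L')
  sorted[2] = L2Z$nugget  (last char: 't')
  sorted[3] = Z$nuggetL2  (last char: '2')
  sorted[4] = etL2Z$nugg  (last char: 'g')
  sorted[5] = getL2Z$nug  (last char: 'g')
  sorted[6] = ggetL2Z$nu  (last char: 'u')
  sorted[7] = nuggetL2Z$  (last char: '$')
  sorted[8] = tL2Z$nugge  (last char: 'e')
  sorted[9] = uggetL2Z$n  (last char: 'n')
Last column: ZLt2ggu$en
Original string S is at sorted index 7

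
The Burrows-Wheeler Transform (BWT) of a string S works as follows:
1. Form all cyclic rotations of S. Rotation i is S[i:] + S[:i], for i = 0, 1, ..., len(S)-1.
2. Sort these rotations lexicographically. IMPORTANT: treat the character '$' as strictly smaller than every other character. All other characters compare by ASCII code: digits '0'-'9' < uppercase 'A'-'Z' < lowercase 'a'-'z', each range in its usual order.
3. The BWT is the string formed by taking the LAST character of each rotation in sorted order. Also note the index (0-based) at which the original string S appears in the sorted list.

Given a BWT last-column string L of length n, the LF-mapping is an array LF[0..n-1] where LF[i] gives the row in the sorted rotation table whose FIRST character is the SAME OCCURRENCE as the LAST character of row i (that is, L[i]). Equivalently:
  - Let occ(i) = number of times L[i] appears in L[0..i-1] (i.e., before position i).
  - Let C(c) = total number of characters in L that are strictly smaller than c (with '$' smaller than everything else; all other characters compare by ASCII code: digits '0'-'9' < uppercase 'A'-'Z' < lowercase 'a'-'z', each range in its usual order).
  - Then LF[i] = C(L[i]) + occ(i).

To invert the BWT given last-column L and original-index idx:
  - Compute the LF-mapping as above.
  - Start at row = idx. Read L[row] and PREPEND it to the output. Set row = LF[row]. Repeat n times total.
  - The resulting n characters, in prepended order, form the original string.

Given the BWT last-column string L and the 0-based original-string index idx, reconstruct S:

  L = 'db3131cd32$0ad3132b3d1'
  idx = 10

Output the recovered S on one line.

LF mapping: 18 15 8 2 9 3 17 19 10 6 0 1 14 20 11 4 12 7 16 13 21 5
Walk LF starting at row 10, prepending L[row]:
  step 1: row=10, L[10]='$', prepend. Next row=LF[10]=0
  step 2: row=0, L[0]='d', prepend. Next row=LF[0]=18
  step 3: row=18, L[18]='b', prepend. Next row=LF[18]=16
  step 4: row=16, L[16]='3', prepend. Next row=LF[16]=12
  step 5: row=12, L[12]='a', prepend. Next row=LF[12]=14
  step 6: row=14, L[14]='3', prepend. Next row=LF[14]=11
  step 7: row=11, L[11]='0', prepend. Next row=LF[11]=1
  step 8: row=1, L[1]='b', prepend. Next row=LF[1]=15
  step 9: row=15, L[15]='1', prepend. Next row=LF[15]=4
  step 10: row=4, L[4]='3', prepend. Next row=LF[4]=9
  step 11: row=9, L[9]='2', prepend. Next row=LF[9]=6
  step 12: row=6, L[6]='c', prepend. Next row=LF[6]=17
  step 13: row=17, L[17]='2', prepend. Next row=LF[17]=7
  step 14: row=7, L[7]='d', prepend. Next row=LF[7]=19
  step 15: row=19, L[19]='3', prepend. Next row=LF[19]=13
  step 16: row=13, L[13]='d', prepend. Next row=LF[13]=20
  step 17: row=20, L[20]='d', prepend. Next row=LF[20]=21
  step 18: row=21, L[21]='1', prepend. Next row=LF[21]=5
  step 19: row=5, L[5]='1', prepend. Next row=LF[5]=3
  step 20: row=3, L[3]='1', prepend. Next row=LF[3]=2
  step 21: row=2, L[2]='3', prepend. Next row=LF[2]=8
  step 22: row=8, L[8]='3', prepend. Next row=LF[8]=10
Reversed output: 33111dd3d2c231b03a3bd$

Answer: 33111dd3d2c231b03a3bd$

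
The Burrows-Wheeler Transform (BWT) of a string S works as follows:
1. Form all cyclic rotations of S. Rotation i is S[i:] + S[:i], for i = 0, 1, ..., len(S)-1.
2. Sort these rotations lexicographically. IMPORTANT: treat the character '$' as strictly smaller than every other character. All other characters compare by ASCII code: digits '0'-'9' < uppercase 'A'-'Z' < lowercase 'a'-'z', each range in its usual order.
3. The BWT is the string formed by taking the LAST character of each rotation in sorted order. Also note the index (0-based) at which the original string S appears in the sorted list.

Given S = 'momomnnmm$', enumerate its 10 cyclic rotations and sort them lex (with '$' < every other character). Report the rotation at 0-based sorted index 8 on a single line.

Answer: omnnmm$mom

Derivation:
All 10 rotations (rotation i = S[i:]+S[:i]):
  rot[0] = momomnnmm$
  rot[1] = omomnnmm$m
  rot[2] = momnnmm$mo
  rot[3] = omnnmm$mom
  rot[4] = mnnmm$momo
  rot[5] = nnmm$momom
  rot[6] = nmm$momomn
  rot[7] = mm$momomnn
  rot[8] = m$momomnnm
  rot[9] = $momomnnmm
Sorted (with $ < everything):
  sorted[0] = $momomnnmm
  sorted[1] = m$momomnnm
  sorted[2] = mm$momomnn
  sorted[3] = mnnmm$momo
  sorted[4] = momnnmm$mo
  sorted[5] = momomnnmm$
  sorted[6] = nmm$momomn
  sorted[7] = nnmm$momom
  sorted[8] = omnnmm$mom
  sorted[9] = omomnnmm$m
sorted[8] = omnnmm$mom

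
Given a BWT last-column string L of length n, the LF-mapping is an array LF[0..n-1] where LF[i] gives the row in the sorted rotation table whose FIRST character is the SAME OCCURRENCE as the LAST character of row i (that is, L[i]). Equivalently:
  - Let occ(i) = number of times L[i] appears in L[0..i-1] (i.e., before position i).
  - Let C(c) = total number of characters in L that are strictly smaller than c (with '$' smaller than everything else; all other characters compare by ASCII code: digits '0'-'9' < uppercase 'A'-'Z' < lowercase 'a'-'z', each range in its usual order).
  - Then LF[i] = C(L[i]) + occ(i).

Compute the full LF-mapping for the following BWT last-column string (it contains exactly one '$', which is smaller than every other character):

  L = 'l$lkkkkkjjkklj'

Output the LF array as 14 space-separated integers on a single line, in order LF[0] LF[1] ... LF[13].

Char counts: '$':1, 'j':3, 'k':7, 'l':3
C (first-col start): C('$')=0, C('j')=1, C('k')=4, C('l')=11
L[0]='l': occ=0, LF[0]=C('l')+0=11+0=11
L[1]='$': occ=0, LF[1]=C('$')+0=0+0=0
L[2]='l': occ=1, LF[2]=C('l')+1=11+1=12
L[3]='k': occ=0, LF[3]=C('k')+0=4+0=4
L[4]='k': occ=1, LF[4]=C('k')+1=4+1=5
L[5]='k': occ=2, LF[5]=C('k')+2=4+2=6
L[6]='k': occ=3, LF[6]=C('k')+3=4+3=7
L[7]='k': occ=4, LF[7]=C('k')+4=4+4=8
L[8]='j': occ=0, LF[8]=C('j')+0=1+0=1
L[9]='j': occ=1, LF[9]=C('j')+1=1+1=2
L[10]='k': occ=5, LF[10]=C('k')+5=4+5=9
L[11]='k': occ=6, LF[11]=C('k')+6=4+6=10
L[12]='l': occ=2, LF[12]=C('l')+2=11+2=13
L[13]='j': occ=2, LF[13]=C('j')+2=1+2=3

Answer: 11 0 12 4 5 6 7 8 1 2 9 10 13 3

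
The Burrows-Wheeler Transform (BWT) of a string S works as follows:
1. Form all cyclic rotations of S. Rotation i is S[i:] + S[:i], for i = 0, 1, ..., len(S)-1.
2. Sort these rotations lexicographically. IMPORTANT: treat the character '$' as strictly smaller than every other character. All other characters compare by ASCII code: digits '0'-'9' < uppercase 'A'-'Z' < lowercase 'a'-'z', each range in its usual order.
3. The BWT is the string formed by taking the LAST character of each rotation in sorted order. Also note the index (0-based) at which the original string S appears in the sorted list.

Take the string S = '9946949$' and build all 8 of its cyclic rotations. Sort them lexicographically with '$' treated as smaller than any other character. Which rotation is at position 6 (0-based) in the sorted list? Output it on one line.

All 8 rotations (rotation i = S[i:]+S[:i]):
  rot[0] = 9946949$
  rot[1] = 946949$9
  rot[2] = 46949$99
  rot[3] = 6949$994
  rot[4] = 949$9946
  rot[5] = 49$99469
  rot[6] = 9$994694
  rot[7] = $9946949
Sorted (with $ < everything):
  sorted[0] = $9946949
  sorted[1] = 46949$99
  sorted[2] = 49$99469
  sorted[3] = 6949$994
  sorted[4] = 9$994694
  sorted[5] = 946949$9
  sorted[6] = 949$9946
  sorted[7] = 9946949$
sorted[6] = 949$9946

Answer: 949$9946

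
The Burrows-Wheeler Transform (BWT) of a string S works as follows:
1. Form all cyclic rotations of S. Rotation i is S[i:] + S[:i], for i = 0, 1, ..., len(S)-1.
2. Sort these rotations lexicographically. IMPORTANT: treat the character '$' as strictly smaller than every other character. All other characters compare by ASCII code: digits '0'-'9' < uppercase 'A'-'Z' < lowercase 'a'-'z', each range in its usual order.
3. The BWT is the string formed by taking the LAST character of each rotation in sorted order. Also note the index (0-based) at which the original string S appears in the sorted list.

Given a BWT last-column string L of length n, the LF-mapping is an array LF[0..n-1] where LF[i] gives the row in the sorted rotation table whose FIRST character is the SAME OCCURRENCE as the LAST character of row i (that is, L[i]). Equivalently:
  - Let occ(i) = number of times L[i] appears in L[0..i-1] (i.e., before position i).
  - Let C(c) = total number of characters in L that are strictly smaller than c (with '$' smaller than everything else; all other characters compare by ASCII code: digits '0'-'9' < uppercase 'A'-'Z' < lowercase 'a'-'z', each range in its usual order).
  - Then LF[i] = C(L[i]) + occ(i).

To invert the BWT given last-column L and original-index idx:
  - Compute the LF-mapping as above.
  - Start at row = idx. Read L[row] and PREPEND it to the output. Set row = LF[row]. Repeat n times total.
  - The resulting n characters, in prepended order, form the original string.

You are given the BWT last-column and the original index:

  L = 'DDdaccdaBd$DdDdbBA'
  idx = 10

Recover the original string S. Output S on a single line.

LF mapping: 4 5 13 8 11 12 14 9 2 15 0 6 16 7 17 10 3 1
Walk LF starting at row 10, prepending L[row]:
  step 1: row=10, L[10]='$', prepend. Next row=LF[10]=0
  step 2: row=0, L[0]='D', prepend. Next row=LF[0]=4
  step 3: row=4, L[4]='c', prepend. Next row=LF[4]=11
  step 4: row=11, L[11]='D', prepend. Next row=LF[11]=6
  step 5: row=6, L[6]='d', prepend. Next row=LF[6]=14
  step 6: row=14, L[14]='d', prepend. Next row=LF[14]=17
  step 7: row=17, L[17]='A', prepend. Next row=LF[17]=1
  step 8: row=1, L[1]='D', prepend. Next row=LF[1]=5
  step 9: row=5, L[5]='c', prepend. Next row=LF[5]=12
  step 10: row=12, L[12]='d', prepend. Next row=LF[12]=16
  step 11: row=16, L[16]='B', prepend. Next row=LF[16]=3
  step 12: row=3, L[3]='a', prepend. Next row=LF[3]=8
  step 13: row=8, L[8]='B', prepend. Next row=LF[8]=2
  step 14: row=2, L[2]='d', prepend. Next row=LF[2]=13
  step 15: row=13, L[13]='D', prepend. Next row=LF[13]=7
  step 16: row=7, L[7]='a', prepend. Next row=LF[7]=9
  step 17: row=9, L[9]='d', prepend. Next row=LF[9]=15
  step 18: row=15, L[15]='b', prepend. Next row=LF[15]=10
Reversed output: bdaDdBaBdcDAddDcD$

Answer: bdaDdBaBdcDAddDcD$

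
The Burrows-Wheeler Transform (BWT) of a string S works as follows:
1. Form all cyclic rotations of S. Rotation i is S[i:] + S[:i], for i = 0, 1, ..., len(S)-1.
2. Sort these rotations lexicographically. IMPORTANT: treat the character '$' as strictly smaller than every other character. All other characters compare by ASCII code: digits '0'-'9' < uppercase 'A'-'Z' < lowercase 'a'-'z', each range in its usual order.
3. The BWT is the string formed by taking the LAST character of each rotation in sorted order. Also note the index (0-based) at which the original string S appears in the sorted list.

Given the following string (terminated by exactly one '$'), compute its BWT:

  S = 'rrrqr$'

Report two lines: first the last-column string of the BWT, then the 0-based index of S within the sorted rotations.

Answer: rrqrr$
5

Derivation:
All 6 rotations (rotation i = S[i:]+S[:i]):
  rot[0] = rrrqr$
  rot[1] = rrqr$r
  rot[2] = rqr$rr
  rot[3] = qr$rrr
  rot[4] = r$rrrq
  rot[5] = $rrrqr
Sorted (with $ < everything):
  sorted[0] = $rrrqr  (last char: 'r')
  sorted[1] = qr$rrr  (last char: 'r')
  sorted[2] = r$rrrq  (last char: 'q')
  sorted[3] = rqr$rr  (last char: 'r')
  sorted[4] = rrqr$r  (last char: 'r')
  sorted[5] = rrrqr$  (last char: '$')
Last column: rrqrr$
Original string S is at sorted index 5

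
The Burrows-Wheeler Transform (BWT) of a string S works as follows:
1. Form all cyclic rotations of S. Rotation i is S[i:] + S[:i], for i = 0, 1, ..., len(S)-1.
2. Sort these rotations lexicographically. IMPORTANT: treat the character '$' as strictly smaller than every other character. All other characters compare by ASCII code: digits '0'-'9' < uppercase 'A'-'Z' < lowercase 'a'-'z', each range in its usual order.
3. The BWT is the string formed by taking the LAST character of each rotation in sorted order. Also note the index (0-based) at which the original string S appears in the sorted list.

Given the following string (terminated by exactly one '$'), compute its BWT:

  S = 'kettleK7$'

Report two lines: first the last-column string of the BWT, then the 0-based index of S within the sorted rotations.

Answer: 7Kelk$tte
5

Derivation:
All 9 rotations (rotation i = S[i:]+S[:i]):
  rot[0] = kettleK7$
  rot[1] = ettleK7$k
  rot[2] = ttleK7$ke
  rot[3] = tleK7$ket
  rot[4] = leK7$kett
  rot[5] = eK7$kettl
  rot[6] = K7$kettle
  rot[7] = 7$kettleK
  rot[8] = $kettleK7
Sorted (with $ < everything):
  sorted[0] = $kettleK7  (last char: '7')
  sorted[1] = 7$kettleK  (last char: 'K')
  sorted[2] = K7$kettle  (last char: 'e')
  sorted[3] = eK7$kettl  (last char: 'l')
  sorted[4] = ettleK7$k  (last char: 'k')
  sorted[5] = kettleK7$  (last char: '$')
  sorted[6] = leK7$kett  (last char: 't')
  sorted[7] = tleK7$ket  (last char: 't')
  sorted[8] = ttleK7$ke  (last char: 'e')
Last column: 7Kelk$tte
Original string S is at sorted index 5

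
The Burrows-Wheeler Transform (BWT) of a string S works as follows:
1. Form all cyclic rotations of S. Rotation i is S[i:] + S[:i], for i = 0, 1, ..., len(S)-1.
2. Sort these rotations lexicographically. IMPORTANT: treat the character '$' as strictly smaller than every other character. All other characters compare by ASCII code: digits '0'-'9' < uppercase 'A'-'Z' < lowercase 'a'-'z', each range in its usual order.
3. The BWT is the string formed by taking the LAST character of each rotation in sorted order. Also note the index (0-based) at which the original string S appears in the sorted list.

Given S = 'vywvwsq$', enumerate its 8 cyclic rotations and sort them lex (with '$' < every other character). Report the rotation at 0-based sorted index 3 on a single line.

All 8 rotations (rotation i = S[i:]+S[:i]):
  rot[0] = vywvwsq$
  rot[1] = ywvwsq$v
  rot[2] = wvwsq$vy
  rot[3] = vwsq$vyw
  rot[4] = wsq$vywv
  rot[5] = sq$vywvw
  rot[6] = q$vywvws
  rot[7] = $vywvwsq
Sorted (with $ < everything):
  sorted[0] = $vywvwsq
  sorted[1] = q$vywvws
  sorted[2] = sq$vywvw
  sorted[3] = vwsq$vyw
  sorted[4] = vywvwsq$
  sorted[5] = wsq$vywv
  sorted[6] = wvwsq$vy
  sorted[7] = ywvwsq$v
sorted[3] = vwsq$vyw

Answer: vwsq$vyw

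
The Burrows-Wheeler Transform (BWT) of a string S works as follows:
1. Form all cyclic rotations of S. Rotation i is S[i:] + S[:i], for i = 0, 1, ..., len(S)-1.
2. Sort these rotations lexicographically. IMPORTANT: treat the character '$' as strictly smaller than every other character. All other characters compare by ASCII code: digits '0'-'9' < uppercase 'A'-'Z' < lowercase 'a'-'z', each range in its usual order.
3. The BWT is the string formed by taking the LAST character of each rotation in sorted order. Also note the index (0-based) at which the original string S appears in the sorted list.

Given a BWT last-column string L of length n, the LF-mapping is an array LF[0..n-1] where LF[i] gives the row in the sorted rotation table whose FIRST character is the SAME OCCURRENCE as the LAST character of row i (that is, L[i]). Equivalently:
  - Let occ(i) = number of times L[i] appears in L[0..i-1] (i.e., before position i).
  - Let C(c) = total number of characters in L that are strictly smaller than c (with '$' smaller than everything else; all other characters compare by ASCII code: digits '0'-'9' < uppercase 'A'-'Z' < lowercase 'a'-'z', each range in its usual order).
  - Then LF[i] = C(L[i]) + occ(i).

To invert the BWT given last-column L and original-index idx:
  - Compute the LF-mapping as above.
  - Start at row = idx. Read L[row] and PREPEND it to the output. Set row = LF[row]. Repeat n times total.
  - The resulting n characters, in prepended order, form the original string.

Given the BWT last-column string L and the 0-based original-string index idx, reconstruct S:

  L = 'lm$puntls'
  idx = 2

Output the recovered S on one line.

LF mapping: 1 3 0 5 8 4 7 2 6
Walk LF starting at row 2, prepending L[row]:
  step 1: row=2, L[2]='$', prepend. Next row=LF[2]=0
  step 2: row=0, L[0]='l', prepend. Next row=LF[0]=1
  step 3: row=1, L[1]='m', prepend. Next row=LF[1]=3
  step 4: row=3, L[3]='p', prepend. Next row=LF[3]=5
  step 5: row=5, L[5]='n', prepend. Next row=LF[5]=4
  step 6: row=4, L[4]='u', prepend. Next row=LF[4]=8
  step 7: row=8, L[8]='s', prepend. Next row=LF[8]=6
  step 8: row=6, L[6]='t', prepend. Next row=LF[6]=7
  step 9: row=7, L[7]='l', prepend. Next row=LF[7]=2
Reversed output: ltsunpml$

Answer: ltsunpml$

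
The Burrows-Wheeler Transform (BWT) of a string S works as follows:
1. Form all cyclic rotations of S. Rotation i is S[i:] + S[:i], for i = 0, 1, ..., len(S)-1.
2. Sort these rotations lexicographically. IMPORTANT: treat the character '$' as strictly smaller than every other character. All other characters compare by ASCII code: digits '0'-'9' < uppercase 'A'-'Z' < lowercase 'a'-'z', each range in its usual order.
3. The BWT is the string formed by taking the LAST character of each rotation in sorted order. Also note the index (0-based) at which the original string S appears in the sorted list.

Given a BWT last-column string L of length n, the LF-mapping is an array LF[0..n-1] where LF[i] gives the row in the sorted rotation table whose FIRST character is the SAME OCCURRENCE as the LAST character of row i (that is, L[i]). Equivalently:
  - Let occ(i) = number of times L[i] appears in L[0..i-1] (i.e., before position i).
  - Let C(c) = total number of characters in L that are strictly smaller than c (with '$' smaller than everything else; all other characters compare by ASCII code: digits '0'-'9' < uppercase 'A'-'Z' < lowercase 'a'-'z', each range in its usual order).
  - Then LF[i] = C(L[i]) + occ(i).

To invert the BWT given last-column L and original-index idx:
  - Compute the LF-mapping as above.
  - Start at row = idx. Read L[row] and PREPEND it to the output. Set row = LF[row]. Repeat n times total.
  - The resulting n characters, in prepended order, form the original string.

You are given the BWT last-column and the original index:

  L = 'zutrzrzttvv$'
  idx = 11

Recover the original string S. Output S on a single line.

LF mapping: 9 6 3 1 10 2 11 4 5 7 8 0
Walk LF starting at row 11, prepending L[row]:
  step 1: row=11, L[11]='$', prepend. Next row=LF[11]=0
  step 2: row=0, L[0]='z', prepend. Next row=LF[0]=9
  step 3: row=9, L[9]='v', prepend. Next row=LF[9]=7
  step 4: row=7, L[7]='t', prepend. Next row=LF[7]=4
  step 5: row=4, L[4]='z', prepend. Next row=LF[4]=10
  step 6: row=10, L[10]='v', prepend. Next row=LF[10]=8
  step 7: row=8, L[8]='t', prepend. Next row=LF[8]=5
  step 8: row=5, L[5]='r', prepend. Next row=LF[5]=2
  step 9: row=2, L[2]='t', prepend. Next row=LF[2]=3
  step 10: row=3, L[3]='r', prepend. Next row=LF[3]=1
  step 11: row=1, L[1]='u', prepend. Next row=LF[1]=6
  step 12: row=6, L[6]='z', prepend. Next row=LF[6]=11
Reversed output: zurtrtvztvz$

Answer: zurtrtvztvz$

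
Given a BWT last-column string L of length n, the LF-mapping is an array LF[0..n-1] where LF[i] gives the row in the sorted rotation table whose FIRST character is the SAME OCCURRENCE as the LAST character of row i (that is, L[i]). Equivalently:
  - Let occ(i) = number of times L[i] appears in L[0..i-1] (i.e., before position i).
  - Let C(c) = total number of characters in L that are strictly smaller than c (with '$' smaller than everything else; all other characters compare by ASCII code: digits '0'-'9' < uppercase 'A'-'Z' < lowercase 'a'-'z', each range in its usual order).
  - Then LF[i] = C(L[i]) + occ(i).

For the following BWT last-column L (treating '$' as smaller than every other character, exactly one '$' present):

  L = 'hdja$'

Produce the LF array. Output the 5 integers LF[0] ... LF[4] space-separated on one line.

Char counts: '$':1, 'a':1, 'd':1, 'h':1, 'j':1
C (first-col start): C('$')=0, C('a')=1, C('d')=2, C('h')=3, C('j')=4
L[0]='h': occ=0, LF[0]=C('h')+0=3+0=3
L[1]='d': occ=0, LF[1]=C('d')+0=2+0=2
L[2]='j': occ=0, LF[2]=C('j')+0=4+0=4
L[3]='a': occ=0, LF[3]=C('a')+0=1+0=1
L[4]='$': occ=0, LF[4]=C('$')+0=0+0=0

Answer: 3 2 4 1 0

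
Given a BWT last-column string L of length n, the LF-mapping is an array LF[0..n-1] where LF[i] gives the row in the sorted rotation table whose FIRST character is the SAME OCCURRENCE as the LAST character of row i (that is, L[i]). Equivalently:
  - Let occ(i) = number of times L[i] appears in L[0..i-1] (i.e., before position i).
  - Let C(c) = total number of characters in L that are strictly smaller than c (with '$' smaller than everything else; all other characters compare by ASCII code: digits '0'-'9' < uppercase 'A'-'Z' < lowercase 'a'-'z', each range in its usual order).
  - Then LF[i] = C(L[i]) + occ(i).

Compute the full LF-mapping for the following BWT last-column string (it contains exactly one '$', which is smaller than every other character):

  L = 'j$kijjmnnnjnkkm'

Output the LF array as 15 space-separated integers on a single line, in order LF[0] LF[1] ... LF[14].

Char counts: '$':1, 'i':1, 'j':4, 'k':3, 'm':2, 'n':4
C (first-col start): C('$')=0, C('i')=1, C('j')=2, C('k')=6, C('m')=9, C('n')=11
L[0]='j': occ=0, LF[0]=C('j')+0=2+0=2
L[1]='$': occ=0, LF[1]=C('$')+0=0+0=0
L[2]='k': occ=0, LF[2]=C('k')+0=6+0=6
L[3]='i': occ=0, LF[3]=C('i')+0=1+0=1
L[4]='j': occ=1, LF[4]=C('j')+1=2+1=3
L[5]='j': occ=2, LF[5]=C('j')+2=2+2=4
L[6]='m': occ=0, LF[6]=C('m')+0=9+0=9
L[7]='n': occ=0, LF[7]=C('n')+0=11+0=11
L[8]='n': occ=1, LF[8]=C('n')+1=11+1=12
L[9]='n': occ=2, LF[9]=C('n')+2=11+2=13
L[10]='j': occ=3, LF[10]=C('j')+3=2+3=5
L[11]='n': occ=3, LF[11]=C('n')+3=11+3=14
L[12]='k': occ=1, LF[12]=C('k')+1=6+1=7
L[13]='k': occ=2, LF[13]=C('k')+2=6+2=8
L[14]='m': occ=1, LF[14]=C('m')+1=9+1=10

Answer: 2 0 6 1 3 4 9 11 12 13 5 14 7 8 10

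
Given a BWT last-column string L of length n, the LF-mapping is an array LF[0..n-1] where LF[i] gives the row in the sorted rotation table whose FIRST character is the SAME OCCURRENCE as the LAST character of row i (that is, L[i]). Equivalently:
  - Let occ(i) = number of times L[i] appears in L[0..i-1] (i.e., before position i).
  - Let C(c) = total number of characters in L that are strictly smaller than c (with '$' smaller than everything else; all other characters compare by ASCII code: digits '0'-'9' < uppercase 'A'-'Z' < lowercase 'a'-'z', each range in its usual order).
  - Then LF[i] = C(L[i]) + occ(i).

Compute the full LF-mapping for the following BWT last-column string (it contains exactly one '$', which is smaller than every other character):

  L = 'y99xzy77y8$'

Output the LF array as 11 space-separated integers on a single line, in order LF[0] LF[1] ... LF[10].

Answer: 7 4 5 6 10 8 1 2 9 3 0

Derivation:
Char counts: '$':1, '7':2, '8':1, '9':2, 'x':1, 'y':3, 'z':1
C (first-col start): C('$')=0, C('7')=1, C('8')=3, C('9')=4, C('x')=6, C('y')=7, C('z')=10
L[0]='y': occ=0, LF[0]=C('y')+0=7+0=7
L[1]='9': occ=0, LF[1]=C('9')+0=4+0=4
L[2]='9': occ=1, LF[2]=C('9')+1=4+1=5
L[3]='x': occ=0, LF[3]=C('x')+0=6+0=6
L[4]='z': occ=0, LF[4]=C('z')+0=10+0=10
L[5]='y': occ=1, LF[5]=C('y')+1=7+1=8
L[6]='7': occ=0, LF[6]=C('7')+0=1+0=1
L[7]='7': occ=1, LF[7]=C('7')+1=1+1=2
L[8]='y': occ=2, LF[8]=C('y')+2=7+2=9
L[9]='8': occ=0, LF[9]=C('8')+0=3+0=3
L[10]='$': occ=0, LF[10]=C('$')+0=0+0=0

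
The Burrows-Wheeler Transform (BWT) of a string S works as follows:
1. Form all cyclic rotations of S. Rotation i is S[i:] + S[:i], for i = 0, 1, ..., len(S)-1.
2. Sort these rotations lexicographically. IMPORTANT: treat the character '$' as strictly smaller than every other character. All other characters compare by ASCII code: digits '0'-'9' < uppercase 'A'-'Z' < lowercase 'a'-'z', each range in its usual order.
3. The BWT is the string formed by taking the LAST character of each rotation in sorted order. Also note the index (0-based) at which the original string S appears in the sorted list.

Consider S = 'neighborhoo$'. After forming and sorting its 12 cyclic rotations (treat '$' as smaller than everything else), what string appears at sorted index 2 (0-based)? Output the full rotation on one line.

Answer: eighborhoo$n

Derivation:
All 12 rotations (rotation i = S[i:]+S[:i]):
  rot[0] = neighborhoo$
  rot[1] = eighborhoo$n
  rot[2] = ighborhoo$ne
  rot[3] = ghborhoo$nei
  rot[4] = hborhoo$neig
  rot[5] = borhoo$neigh
  rot[6] = orhoo$neighb
  rot[7] = rhoo$neighbo
  rot[8] = hoo$neighbor
  rot[9] = oo$neighborh
  rot[10] = o$neighborho
  rot[11] = $neighborhoo
Sorted (with $ < everything):
  sorted[0] = $neighborhoo
  sorted[1] = borhoo$neigh
  sorted[2] = eighborhoo$n
  sorted[3] = ghborhoo$nei
  sorted[4] = hborhoo$neig
  sorted[5] = hoo$neighbor
  sorted[6] = ighborhoo$ne
  sorted[7] = neighborhoo$
  sorted[8] = o$neighborho
  sorted[9] = oo$neighborh
  sorted[10] = orhoo$neighb
  sorted[11] = rhoo$neighbo
sorted[2] = eighborhoo$n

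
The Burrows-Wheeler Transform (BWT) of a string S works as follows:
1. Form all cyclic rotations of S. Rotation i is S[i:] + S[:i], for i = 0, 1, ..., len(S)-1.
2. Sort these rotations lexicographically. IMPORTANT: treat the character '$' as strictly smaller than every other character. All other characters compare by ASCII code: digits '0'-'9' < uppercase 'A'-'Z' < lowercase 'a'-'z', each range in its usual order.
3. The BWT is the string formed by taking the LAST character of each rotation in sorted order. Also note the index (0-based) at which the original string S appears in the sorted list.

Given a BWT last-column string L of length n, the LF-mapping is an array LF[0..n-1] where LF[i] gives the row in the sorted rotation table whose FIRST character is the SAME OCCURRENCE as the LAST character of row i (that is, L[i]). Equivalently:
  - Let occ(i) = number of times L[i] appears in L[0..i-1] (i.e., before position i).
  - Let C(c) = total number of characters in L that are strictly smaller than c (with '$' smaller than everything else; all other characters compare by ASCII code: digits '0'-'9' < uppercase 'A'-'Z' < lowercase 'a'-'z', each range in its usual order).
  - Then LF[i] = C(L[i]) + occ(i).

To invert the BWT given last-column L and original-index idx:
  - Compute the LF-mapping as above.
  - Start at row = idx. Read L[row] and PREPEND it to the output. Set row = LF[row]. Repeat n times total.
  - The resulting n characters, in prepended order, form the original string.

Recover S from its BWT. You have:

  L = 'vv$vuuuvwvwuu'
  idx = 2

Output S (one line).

Answer: uuwvvvuuwvuv$

Derivation:
LF mapping: 6 7 0 8 1 2 3 9 11 10 12 4 5
Walk LF starting at row 2, prepending L[row]:
  step 1: row=2, L[2]='$', prepend. Next row=LF[2]=0
  step 2: row=0, L[0]='v', prepend. Next row=LF[0]=6
  step 3: row=6, L[6]='u', prepend. Next row=LF[6]=3
  step 4: row=3, L[3]='v', prepend. Next row=LF[3]=8
  step 5: row=8, L[8]='w', prepend. Next row=LF[8]=11
  step 6: row=11, L[11]='u', prepend. Next row=LF[11]=4
  step 7: row=4, L[4]='u', prepend. Next row=LF[4]=1
  step 8: row=1, L[1]='v', prepend. Next row=LF[1]=7
  step 9: row=7, L[7]='v', prepend. Next row=LF[7]=9
  step 10: row=9, L[9]='v', prepend. Next row=LF[9]=10
  step 11: row=10, L[10]='w', prepend. Next row=LF[10]=12
  step 12: row=12, L[12]='u', prepend. Next row=LF[12]=5
  step 13: row=5, L[5]='u', prepend. Next row=LF[5]=2
Reversed output: uuwvvvuuwvuv$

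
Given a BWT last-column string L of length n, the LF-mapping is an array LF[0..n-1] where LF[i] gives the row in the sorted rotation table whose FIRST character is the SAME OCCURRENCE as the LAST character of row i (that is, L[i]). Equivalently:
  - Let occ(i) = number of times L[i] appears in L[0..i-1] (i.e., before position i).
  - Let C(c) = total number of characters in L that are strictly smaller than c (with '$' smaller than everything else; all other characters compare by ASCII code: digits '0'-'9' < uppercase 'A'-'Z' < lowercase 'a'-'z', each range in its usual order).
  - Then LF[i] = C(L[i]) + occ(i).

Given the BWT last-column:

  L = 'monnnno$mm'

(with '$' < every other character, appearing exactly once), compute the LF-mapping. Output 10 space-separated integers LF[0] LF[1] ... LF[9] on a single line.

Answer: 1 8 4 5 6 7 9 0 2 3

Derivation:
Char counts: '$':1, 'm':3, 'n':4, 'o':2
C (first-col start): C('$')=0, C('m')=1, C('n')=4, C('o')=8
L[0]='m': occ=0, LF[0]=C('m')+0=1+0=1
L[1]='o': occ=0, LF[1]=C('o')+0=8+0=8
L[2]='n': occ=0, LF[2]=C('n')+0=4+0=4
L[3]='n': occ=1, LF[3]=C('n')+1=4+1=5
L[4]='n': occ=2, LF[4]=C('n')+2=4+2=6
L[5]='n': occ=3, LF[5]=C('n')+3=4+3=7
L[6]='o': occ=1, LF[6]=C('o')+1=8+1=9
L[7]='$': occ=0, LF[7]=C('$')+0=0+0=0
L[8]='m': occ=1, LF[8]=C('m')+1=1+1=2
L[9]='m': occ=2, LF[9]=C('m')+2=1+2=3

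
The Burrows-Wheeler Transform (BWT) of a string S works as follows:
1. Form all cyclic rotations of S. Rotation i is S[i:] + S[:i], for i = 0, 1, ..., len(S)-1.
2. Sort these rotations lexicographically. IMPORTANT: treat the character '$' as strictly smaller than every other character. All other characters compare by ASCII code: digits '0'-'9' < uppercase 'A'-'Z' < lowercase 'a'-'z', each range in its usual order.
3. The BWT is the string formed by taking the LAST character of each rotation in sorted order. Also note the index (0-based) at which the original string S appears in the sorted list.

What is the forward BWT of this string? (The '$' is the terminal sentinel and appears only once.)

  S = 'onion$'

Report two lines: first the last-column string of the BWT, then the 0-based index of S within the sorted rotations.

All 6 rotations (rotation i = S[i:]+S[:i]):
  rot[0] = onion$
  rot[1] = nion$o
  rot[2] = ion$on
  rot[3] = on$oni
  rot[4] = n$onio
  rot[5] = $onion
Sorted (with $ < everything):
  sorted[0] = $onion  (last char: 'n')
  sorted[1] = ion$on  (last char: 'n')
  sorted[2] = n$onio  (last char: 'o')
  sorted[3] = nion$o  (last char: 'o')
  sorted[4] = on$oni  (last char: 'i')
  sorted[5] = onion$  (last char: '$')
Last column: nnooi$
Original string S is at sorted index 5

Answer: nnooi$
5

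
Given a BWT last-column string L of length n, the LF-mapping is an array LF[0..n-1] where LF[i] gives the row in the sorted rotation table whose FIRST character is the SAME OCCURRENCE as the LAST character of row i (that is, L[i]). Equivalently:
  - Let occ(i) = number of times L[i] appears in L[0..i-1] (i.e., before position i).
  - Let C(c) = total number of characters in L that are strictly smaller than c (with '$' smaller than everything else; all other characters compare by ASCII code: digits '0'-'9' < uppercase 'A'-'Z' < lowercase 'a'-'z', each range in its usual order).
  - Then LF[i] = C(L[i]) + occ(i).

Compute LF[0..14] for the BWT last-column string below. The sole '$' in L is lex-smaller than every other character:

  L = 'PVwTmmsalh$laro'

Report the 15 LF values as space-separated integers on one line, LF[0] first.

Char counts: '$':1, 'P':1, 'T':1, 'V':1, 'a':2, 'h':1, 'l':2, 'm':2, 'o':1, 'r':1, 's':1, 'w':1
C (first-col start): C('$')=0, C('P')=1, C('T')=2, C('V')=3, C('a')=4, C('h')=6, C('l')=7, C('m')=9, C('o')=11, C('r')=12, C('s')=13, C('w')=14
L[0]='P': occ=0, LF[0]=C('P')+0=1+0=1
L[1]='V': occ=0, LF[1]=C('V')+0=3+0=3
L[2]='w': occ=0, LF[2]=C('w')+0=14+0=14
L[3]='T': occ=0, LF[3]=C('T')+0=2+0=2
L[4]='m': occ=0, LF[4]=C('m')+0=9+0=9
L[5]='m': occ=1, LF[5]=C('m')+1=9+1=10
L[6]='s': occ=0, LF[6]=C('s')+0=13+0=13
L[7]='a': occ=0, LF[7]=C('a')+0=4+0=4
L[8]='l': occ=0, LF[8]=C('l')+0=7+0=7
L[9]='h': occ=0, LF[9]=C('h')+0=6+0=6
L[10]='$': occ=0, LF[10]=C('$')+0=0+0=0
L[11]='l': occ=1, LF[11]=C('l')+1=7+1=8
L[12]='a': occ=1, LF[12]=C('a')+1=4+1=5
L[13]='r': occ=0, LF[13]=C('r')+0=12+0=12
L[14]='o': occ=0, LF[14]=C('o')+0=11+0=11

Answer: 1 3 14 2 9 10 13 4 7 6 0 8 5 12 11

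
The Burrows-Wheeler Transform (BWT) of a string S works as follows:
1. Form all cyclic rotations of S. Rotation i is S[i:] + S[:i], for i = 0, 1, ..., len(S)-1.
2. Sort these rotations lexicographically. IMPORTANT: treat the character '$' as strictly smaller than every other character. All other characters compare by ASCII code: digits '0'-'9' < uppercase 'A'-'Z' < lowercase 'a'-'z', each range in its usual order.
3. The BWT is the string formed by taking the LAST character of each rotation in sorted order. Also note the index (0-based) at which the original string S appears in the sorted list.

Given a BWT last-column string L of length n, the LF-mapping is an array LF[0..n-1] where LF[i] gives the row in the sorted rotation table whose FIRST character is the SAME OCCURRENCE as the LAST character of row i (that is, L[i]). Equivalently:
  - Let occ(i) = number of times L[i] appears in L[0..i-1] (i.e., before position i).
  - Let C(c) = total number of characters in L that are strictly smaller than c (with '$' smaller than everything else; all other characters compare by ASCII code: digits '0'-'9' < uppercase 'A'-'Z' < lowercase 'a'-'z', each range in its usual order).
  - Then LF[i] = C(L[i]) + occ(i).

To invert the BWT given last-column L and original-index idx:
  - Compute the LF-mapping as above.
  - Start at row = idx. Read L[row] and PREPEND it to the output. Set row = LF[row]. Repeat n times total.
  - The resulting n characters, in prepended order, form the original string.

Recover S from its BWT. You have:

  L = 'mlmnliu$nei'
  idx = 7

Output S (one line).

LF mapping: 6 4 7 8 5 2 10 0 9 1 3
Walk LF starting at row 7, prepending L[row]:
  step 1: row=7, L[7]='$', prepend. Next row=LF[7]=0
  step 2: row=0, L[0]='m', prepend. Next row=LF[0]=6
  step 3: row=6, L[6]='u', prepend. Next row=LF[6]=10
  step 4: row=10, L[10]='i', prepend. Next row=LF[10]=3
  step 5: row=3, L[3]='n', prepend. Next row=LF[3]=8
  step 6: row=8, L[8]='n', prepend. Next row=LF[8]=9
  step 7: row=9, L[9]='e', prepend. Next row=LF[9]=1
  step 8: row=1, L[1]='l', prepend. Next row=LF[1]=4
  step 9: row=4, L[4]='l', prepend. Next row=LF[4]=5
  step 10: row=5, L[5]='i', prepend. Next row=LF[5]=2
  step 11: row=2, L[2]='m', prepend. Next row=LF[2]=7
Reversed output: millennium$

Answer: millennium$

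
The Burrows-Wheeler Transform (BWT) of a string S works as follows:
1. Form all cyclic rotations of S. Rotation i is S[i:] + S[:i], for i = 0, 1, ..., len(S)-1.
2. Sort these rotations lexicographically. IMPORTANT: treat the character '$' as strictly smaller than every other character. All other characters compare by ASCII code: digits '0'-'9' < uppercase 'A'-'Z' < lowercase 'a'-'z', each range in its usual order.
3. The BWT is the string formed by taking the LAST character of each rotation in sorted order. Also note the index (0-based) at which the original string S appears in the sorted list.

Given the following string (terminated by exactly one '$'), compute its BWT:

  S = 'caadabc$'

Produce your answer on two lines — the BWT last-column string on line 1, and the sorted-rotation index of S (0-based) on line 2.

All 8 rotations (rotation i = S[i:]+S[:i]):
  rot[0] = caadabc$
  rot[1] = aadabc$c
  rot[2] = adabc$ca
  rot[3] = dabc$caa
  rot[4] = abc$caad
  rot[5] = bc$caada
  rot[6] = c$caadab
  rot[7] = $caadabc
Sorted (with $ < everything):
  sorted[0] = $caadabc  (last char: 'c')
  sorted[1] = aadabc$c  (last char: 'c')
  sorted[2] = abc$caad  (last char: 'd')
  sorted[3] = adabc$ca  (last char: 'a')
  sorted[4] = bc$caada  (last char: 'a')
  sorted[5] = c$caadab  (last char: 'b')
  sorted[6] = caadabc$  (last char: '$')
  sorted[7] = dabc$caa  (last char: 'a')
Last column: ccdaab$a
Original string S is at sorted index 6

Answer: ccdaab$a
6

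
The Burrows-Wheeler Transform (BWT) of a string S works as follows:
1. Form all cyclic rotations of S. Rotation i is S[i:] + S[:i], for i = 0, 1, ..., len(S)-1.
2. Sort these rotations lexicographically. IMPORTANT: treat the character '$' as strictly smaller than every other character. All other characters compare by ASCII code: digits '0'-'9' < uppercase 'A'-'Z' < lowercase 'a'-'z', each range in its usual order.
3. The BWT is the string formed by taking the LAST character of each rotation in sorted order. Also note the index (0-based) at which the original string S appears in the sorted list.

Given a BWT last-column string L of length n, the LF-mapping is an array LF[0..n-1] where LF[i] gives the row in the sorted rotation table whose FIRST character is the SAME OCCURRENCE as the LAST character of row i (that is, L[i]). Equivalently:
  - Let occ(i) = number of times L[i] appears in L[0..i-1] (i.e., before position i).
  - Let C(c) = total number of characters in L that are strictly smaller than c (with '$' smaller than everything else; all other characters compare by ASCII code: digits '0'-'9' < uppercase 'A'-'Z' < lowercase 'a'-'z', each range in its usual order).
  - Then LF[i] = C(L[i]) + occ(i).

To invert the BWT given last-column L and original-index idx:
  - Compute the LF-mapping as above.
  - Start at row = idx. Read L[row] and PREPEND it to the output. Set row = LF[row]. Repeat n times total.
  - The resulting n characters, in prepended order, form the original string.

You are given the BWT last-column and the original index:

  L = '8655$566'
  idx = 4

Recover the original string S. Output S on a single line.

LF mapping: 7 4 1 2 0 3 5 6
Walk LF starting at row 4, prepending L[row]:
  step 1: row=4, L[4]='$', prepend. Next row=LF[4]=0
  step 2: row=0, L[0]='8', prepend. Next row=LF[0]=7
  step 3: row=7, L[7]='6', prepend. Next row=LF[7]=6
  step 4: row=6, L[6]='6', prepend. Next row=LF[6]=5
  step 5: row=5, L[5]='5', prepend. Next row=LF[5]=3
  step 6: row=3, L[3]='5', prepend. Next row=LF[3]=2
  step 7: row=2, L[2]='5', prepend. Next row=LF[2]=1
  step 8: row=1, L[1]='6', prepend. Next row=LF[1]=4
Reversed output: 6555668$

Answer: 6555668$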